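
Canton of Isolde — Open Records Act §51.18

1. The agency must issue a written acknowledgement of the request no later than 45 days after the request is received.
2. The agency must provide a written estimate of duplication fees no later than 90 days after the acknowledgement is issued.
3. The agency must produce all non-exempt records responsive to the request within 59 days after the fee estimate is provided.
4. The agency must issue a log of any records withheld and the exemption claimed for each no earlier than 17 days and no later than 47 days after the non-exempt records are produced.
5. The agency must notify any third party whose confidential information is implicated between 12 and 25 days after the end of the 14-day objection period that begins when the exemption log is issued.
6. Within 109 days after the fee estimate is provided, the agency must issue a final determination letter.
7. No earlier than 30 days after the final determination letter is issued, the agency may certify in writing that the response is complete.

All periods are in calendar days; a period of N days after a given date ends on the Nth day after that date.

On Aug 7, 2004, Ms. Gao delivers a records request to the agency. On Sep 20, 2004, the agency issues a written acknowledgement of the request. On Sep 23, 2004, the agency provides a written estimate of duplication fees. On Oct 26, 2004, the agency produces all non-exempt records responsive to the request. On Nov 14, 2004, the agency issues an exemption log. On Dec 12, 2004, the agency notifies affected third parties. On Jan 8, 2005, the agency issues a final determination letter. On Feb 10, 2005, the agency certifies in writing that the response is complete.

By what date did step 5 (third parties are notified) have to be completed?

Dec 23, 2004

The exemption log is issued on Nov 14, 2004; the 14-day objection period therefore ends Nov 28, 2004, and step 5 runs from that date. The window is 12–25 days after Nov 28, 2004; it closes on Dec 23, 2004.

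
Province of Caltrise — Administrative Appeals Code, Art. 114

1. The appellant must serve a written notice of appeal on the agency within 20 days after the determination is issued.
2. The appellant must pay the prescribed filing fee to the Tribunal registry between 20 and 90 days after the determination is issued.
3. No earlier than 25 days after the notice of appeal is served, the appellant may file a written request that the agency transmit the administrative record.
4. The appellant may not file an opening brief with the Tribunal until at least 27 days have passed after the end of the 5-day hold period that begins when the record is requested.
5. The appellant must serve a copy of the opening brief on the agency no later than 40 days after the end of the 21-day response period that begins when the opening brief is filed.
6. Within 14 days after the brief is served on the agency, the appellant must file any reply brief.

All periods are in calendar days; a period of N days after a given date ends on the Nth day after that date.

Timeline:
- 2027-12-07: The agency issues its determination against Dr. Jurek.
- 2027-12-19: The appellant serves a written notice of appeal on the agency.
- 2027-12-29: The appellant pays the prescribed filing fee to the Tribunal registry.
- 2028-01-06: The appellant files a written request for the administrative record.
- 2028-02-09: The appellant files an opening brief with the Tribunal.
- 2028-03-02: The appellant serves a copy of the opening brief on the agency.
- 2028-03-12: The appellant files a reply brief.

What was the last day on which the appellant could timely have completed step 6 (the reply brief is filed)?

Step 6 runs from 2028-03-02, when the brief is served on the agency. 14 days after 2028-03-02 is 2028-03-16.

2028-03-16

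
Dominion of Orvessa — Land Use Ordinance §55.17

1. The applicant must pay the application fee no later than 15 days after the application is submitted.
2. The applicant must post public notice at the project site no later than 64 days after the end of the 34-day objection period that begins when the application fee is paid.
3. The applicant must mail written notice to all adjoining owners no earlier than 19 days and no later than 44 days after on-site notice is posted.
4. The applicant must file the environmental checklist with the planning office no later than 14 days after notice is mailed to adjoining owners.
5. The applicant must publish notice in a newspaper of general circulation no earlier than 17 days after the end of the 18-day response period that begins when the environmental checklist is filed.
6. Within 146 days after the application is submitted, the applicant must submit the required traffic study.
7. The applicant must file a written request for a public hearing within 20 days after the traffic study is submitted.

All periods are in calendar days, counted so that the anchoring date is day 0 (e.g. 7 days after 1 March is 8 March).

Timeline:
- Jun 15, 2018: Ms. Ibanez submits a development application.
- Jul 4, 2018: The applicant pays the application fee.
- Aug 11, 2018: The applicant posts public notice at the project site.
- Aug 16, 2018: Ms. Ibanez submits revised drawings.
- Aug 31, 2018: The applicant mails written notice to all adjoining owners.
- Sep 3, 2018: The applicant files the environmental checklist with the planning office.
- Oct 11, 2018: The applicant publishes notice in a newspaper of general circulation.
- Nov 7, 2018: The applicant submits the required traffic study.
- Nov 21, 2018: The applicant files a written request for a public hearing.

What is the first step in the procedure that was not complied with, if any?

Step 1 — counting 15 days from Jun 15, 2018 (when the application is submitted) gives a deadline of Jun 30, 2018; not done until Jul 4, 2018, 4 days after the deadline.

Step 1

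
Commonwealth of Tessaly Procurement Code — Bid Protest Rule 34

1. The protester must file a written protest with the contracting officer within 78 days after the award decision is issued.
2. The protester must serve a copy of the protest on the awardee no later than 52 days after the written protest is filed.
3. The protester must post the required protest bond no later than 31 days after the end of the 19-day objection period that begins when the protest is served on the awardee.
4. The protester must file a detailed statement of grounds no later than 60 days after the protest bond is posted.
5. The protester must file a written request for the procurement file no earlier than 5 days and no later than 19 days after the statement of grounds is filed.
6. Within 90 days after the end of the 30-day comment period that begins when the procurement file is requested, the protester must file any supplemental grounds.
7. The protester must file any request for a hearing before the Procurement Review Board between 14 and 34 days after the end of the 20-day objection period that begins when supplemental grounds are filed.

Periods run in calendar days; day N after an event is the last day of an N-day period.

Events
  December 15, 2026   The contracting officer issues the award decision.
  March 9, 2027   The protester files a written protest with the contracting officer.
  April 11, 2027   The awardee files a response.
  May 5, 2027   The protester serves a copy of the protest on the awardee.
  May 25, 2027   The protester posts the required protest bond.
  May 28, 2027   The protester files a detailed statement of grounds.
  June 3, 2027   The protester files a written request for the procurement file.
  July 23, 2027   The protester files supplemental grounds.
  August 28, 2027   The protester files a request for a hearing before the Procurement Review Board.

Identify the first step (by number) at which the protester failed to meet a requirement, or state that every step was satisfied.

Step 1 — counting 78 days from December 15, 2026 (when the award decision is issued) gives a deadline of March 3, 2027; not done until March 9, 2027, 6 days after the deadline.
The analysis stops there.

Step 1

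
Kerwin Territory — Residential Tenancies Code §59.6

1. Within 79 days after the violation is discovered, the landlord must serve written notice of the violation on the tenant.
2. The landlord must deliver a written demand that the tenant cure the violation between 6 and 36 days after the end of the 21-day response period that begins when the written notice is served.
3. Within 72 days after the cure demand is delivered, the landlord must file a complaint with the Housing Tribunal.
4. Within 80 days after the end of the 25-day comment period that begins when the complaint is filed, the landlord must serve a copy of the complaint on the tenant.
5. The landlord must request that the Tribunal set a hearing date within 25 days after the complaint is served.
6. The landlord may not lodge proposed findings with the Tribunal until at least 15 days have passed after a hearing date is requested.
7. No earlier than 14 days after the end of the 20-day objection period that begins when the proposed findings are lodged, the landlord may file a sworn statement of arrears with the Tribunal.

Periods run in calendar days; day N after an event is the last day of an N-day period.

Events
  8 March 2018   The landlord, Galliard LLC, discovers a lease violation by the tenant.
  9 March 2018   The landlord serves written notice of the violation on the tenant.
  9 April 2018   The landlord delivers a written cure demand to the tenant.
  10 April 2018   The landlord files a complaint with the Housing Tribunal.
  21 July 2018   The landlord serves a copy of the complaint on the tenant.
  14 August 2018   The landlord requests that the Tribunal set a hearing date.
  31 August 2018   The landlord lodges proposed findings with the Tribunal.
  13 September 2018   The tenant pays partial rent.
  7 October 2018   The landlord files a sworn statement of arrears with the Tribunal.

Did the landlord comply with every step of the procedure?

Yes

Step 1: 79 days after 8 March 2018 (when the violation is discovered) is 26 May 2018; completed 9 March 2018, before the deadline.
Step 2: the window is 6–36 days after 30 March 2018 (end of the 21-day response period, which began when the written notice is served on 9 March 2018), so 5 April 2018 through 5 May 2018; done 9 April 2018 — within the window.
Step 3: 72 days after 9 April 2018 (when the cure demand is delivered) is 20 June 2018; done 10 April 2018 — timely.
Step 4: 80 days after 5 May 2018 (end of the 25-day comment period, which began when the complaint is filed on 10 April 2018) is 24 July 2018; done 21 July 2018 — timely.
Step 5: 25 days after 21 July 2018 (when the complaint is served) is 15 August 2018; 14 August 2018 is within that limit.
Step 6: the earliest permitted date is 15 days after 14 August 2018 (when a hearing date is requested), i.e. 29 August 2018; done 31 August 2018 — permitted.
Step 7: the earliest permitted date is 14 days after 20 September 2018 (end of the 20-day objection period, which began when the proposed findings are lodged on 31 August 2018), i.e. 4 October 2018; 7 October 2018 is on or after that date.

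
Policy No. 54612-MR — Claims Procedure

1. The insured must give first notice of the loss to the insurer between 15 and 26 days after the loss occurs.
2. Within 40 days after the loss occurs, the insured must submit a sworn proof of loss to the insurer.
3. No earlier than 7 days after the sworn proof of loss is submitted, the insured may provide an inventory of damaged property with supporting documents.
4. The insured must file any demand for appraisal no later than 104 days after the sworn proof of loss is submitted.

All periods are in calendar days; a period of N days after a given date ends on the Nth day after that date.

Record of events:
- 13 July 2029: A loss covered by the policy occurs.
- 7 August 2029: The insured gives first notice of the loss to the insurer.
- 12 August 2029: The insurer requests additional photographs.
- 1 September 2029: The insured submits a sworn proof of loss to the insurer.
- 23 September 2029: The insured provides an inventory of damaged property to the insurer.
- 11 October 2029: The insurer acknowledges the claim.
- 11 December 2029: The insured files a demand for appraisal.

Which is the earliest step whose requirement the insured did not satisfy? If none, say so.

Step 2

Step 1 — 15 and 26 days from 13 July 2029 (when the loss occurs) are 28 July 2029 and 8 August 2029 respectively; done 7 August 2029 — within the window.
Step 2 — counting 40 days from 13 July 2029 (when the loss occurs) gives a deadline of 22 August 2029; done 1 September 2029 — 10 days late.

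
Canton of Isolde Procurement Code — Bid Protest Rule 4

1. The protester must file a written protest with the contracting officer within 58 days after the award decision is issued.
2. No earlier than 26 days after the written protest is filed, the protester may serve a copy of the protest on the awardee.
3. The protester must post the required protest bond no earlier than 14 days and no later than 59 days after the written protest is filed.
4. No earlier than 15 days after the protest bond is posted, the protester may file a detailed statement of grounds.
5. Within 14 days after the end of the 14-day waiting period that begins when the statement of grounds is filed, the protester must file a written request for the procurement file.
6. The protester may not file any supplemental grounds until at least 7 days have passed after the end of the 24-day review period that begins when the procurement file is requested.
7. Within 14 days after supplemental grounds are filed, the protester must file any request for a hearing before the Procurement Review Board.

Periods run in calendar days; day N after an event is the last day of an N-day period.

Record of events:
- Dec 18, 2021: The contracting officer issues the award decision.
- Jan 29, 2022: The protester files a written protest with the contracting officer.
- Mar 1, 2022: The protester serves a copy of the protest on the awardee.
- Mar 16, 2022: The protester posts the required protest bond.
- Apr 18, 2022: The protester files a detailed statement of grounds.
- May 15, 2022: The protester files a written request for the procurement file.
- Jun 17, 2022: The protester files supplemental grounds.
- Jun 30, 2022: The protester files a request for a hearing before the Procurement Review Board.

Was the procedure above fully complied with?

Step 1: 58 days after Dec 18, 2021 (when the award decision is issued) is Feb 14, 2022; Jan 29, 2022 is within that limit.
Step 2: the earliest permitted date is 26 days after Jan 29, 2022 (when the written protest is filed), i.e. Feb 24, 2022; done Mar 1, 2022 — permitted.
Step 3: the window is 14–59 days after Jan 29, 2022 (when the written protest is filed), so Feb 12, 2022 through Mar 29, 2022; Mar 16, 2022 falls inside that range.
Step 4: the earliest permitted date is 15 days after Mar 16, 2022 (when the protest bond is posted), i.e. Mar 31, 2022; done Apr 18, 2022, after the minimum wait.
Step 5: 14 days after May 2, 2022 (end of the 14-day waiting period, which began when the statement of grounds is filed on Apr 18, 2022) is May 16, 2022; done May 15, 2022 — timely.
Step 6: the earliest permitted date is 7 days after Jun 8, 2022 (end of the 24-day review period, which began when the procurement file is requested on May 15, 2022), i.e. Jun 15, 2022; Jun 17, 2022 is on or after that date.
Step 7: 14 days after Jun 17, 2022 (when supplemental grounds are filed) is Jul 1, 2022; completed Jun 30, 2022, before the deadline.

Yes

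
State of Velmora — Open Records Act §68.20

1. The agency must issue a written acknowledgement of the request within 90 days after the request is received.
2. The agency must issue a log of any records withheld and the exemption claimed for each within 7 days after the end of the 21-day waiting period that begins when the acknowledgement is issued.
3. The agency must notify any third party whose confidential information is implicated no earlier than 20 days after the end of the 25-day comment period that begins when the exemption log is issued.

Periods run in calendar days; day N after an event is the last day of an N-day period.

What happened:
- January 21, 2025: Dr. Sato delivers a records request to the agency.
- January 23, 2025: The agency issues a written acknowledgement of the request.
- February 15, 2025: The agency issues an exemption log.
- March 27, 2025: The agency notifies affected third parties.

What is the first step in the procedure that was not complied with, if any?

Step 3

Step 1: 90 days after January 21, 2025 (when the request is received) is April 21, 2025; done January 23, 2025 — timely.
Step 2: 7 days after February 13, 2025 (end of the 21-day waiting period, which began when the acknowledgement is issued on January 23, 2025) is February 20, 2025; done February 15, 2025 — timely.
Step 3: the earliest permitted date is 20 days after March 12, 2025 (end of the 25-day comment period, which began when the exemption log is issued on February 15, 2025), i.e. April 1, 2025; March 27, 2025 is 5 days before the earliest permitted date.
Later steps need not be reached.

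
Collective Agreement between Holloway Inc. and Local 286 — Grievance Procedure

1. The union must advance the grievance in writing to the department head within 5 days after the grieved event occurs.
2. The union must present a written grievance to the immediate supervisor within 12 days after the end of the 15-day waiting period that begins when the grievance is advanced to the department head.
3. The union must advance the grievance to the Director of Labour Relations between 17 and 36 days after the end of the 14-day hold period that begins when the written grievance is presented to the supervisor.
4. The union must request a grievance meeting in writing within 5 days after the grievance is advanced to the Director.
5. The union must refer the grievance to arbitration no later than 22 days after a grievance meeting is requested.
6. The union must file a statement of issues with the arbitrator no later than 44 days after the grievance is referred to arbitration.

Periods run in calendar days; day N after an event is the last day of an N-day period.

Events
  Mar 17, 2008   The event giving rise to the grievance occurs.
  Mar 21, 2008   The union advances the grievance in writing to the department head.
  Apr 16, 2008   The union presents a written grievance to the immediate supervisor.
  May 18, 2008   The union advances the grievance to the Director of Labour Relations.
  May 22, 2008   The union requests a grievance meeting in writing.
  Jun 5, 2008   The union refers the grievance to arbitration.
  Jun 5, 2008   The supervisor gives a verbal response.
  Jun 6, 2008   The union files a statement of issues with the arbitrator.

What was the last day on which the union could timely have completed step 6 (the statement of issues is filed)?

Jul 19, 2008

Step 6 runs from Jun 5, 2008, when the grievance is referred to arbitration. 44 days after Jun 5, 2008 is Jul 19, 2008.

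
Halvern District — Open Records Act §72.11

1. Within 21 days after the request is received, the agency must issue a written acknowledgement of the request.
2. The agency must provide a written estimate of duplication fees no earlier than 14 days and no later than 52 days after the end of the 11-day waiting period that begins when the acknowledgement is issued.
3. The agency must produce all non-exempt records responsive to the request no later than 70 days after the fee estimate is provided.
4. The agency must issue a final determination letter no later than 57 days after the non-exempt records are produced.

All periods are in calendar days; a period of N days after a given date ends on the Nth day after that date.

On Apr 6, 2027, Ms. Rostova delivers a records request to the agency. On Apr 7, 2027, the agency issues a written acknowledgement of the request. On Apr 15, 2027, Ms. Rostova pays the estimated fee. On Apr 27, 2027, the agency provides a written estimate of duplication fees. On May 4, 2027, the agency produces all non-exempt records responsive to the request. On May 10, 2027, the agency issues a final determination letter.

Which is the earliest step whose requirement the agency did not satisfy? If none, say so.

Step 2

Step 1 — counting 21 days from Apr 6, 2027 (when the request is received) gives a deadline of Apr 27, 2027; completed Apr 7, 2027, before the deadline.
Step 2 — 14 and 52 days from Apr 18, 2027 (end of the 11-day waiting period, which began when the acknowledgement is issued on Apr 7, 2027) are May 2, 2027 and Jun 9, 2027 respectively; Apr 27, 2027 is 5 days too early.
That is the first point of non-compliance.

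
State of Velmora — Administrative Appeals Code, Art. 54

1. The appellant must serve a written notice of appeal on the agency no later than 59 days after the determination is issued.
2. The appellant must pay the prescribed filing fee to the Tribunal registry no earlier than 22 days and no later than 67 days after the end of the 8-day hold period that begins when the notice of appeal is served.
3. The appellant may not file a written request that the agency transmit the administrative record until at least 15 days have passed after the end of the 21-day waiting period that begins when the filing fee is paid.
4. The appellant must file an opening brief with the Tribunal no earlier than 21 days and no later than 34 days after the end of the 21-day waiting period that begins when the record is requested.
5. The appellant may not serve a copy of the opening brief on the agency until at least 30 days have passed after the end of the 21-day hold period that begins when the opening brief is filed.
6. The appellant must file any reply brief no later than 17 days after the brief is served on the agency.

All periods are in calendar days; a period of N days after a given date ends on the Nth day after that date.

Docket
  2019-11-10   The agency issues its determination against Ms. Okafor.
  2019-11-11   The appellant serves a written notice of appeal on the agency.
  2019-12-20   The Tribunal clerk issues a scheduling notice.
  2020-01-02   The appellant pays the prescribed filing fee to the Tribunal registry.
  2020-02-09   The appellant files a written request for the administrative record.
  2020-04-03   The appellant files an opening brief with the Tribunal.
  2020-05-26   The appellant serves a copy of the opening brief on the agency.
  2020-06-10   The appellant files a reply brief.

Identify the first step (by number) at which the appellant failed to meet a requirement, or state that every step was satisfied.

Step 1 — counting 59 days from 2019-11-10 (when the determination is issued) gives a deadline of 2020-01-08; done 2019-11-11 — timely.
Step 2 — 22 and 67 days from 2019-11-19 (end of the 8-day hold period, which began when the notice of appeal is served on 2019-11-11) are 2019-12-11 and 2020-01-25 respectively; done 2020-01-02 — within the window.
Step 3 — must wait 15 days from 2020-01-23 (end of the 21-day waiting period, which began when the filing fee is paid on 2020-01-02), so not before 2020-02-07; done 2020-02-09 — permitted.
Step 4 — 21 and 34 days from 2020-03-01 (end of the 21-day waiting period, which began when the record is requested on 2020-02-09) are 2020-03-22 and 2020-04-04 respectively; done 2020-04-03, which is between those dates.
Step 5 — must wait 30 days from 2020-04-24 (end of the 21-day hold period, which began when the opening brief is filed on 2020-04-03), so not before 2020-05-24; done 2020-05-26, after the minimum wait.
Step 6 — counting 17 days from 2020-05-26 (when the brief is served on the agency) gives a deadline of 2020-06-12; completed 2020-06-10, before the deadline.

None — every step was satisfied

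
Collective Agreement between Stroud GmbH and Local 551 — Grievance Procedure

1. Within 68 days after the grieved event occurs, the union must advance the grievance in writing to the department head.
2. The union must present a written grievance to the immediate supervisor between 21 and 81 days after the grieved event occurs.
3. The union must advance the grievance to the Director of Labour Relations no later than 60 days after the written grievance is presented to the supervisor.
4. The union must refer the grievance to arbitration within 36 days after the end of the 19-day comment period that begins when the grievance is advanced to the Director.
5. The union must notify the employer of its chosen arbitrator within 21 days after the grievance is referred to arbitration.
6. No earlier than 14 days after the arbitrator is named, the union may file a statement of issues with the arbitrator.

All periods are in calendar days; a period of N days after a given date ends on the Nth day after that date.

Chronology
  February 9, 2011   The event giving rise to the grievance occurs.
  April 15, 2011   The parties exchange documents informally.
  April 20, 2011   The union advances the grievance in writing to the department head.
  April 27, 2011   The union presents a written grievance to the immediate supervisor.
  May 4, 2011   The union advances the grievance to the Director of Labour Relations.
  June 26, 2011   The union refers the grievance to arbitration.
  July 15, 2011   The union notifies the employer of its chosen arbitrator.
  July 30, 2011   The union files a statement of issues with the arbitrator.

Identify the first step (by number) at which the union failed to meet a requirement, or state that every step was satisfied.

Step 1 — counting 68 days from February 9, 2011 (when the grieved event occurs) gives a deadline of April 18, 2011; April 20, 2011 misses that deadline by 2 days.

Step 1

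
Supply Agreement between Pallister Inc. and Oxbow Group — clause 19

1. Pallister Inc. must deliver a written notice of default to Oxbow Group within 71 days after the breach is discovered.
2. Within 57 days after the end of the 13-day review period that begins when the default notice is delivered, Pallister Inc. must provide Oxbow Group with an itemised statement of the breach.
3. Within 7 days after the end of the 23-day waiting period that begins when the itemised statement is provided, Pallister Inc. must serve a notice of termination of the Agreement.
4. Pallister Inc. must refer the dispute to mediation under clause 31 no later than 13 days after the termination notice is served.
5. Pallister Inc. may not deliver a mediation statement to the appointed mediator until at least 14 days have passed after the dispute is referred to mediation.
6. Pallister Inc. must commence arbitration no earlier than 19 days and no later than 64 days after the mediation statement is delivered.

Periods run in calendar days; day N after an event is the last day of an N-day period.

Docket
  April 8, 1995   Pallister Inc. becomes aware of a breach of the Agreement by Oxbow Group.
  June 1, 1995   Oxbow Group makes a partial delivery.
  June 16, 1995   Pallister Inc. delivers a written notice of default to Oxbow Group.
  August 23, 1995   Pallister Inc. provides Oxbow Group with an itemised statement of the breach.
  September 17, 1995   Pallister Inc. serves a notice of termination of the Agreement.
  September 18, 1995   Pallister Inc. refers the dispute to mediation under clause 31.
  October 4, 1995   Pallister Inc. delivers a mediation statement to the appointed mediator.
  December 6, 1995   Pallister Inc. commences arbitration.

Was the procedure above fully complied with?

Step 1 — counting 71 days from April 8, 1995 (when the breach is discovered) gives a deadline of June 18, 1995; completed June 16, 1995, before the deadline.
Step 2 — counting 57 days from June 29, 1995 (end of the 13-day review period, which began when the default notice is delivered on June 16, 1995) gives a deadline of August 25, 1995; August 23, 1995 is within that limit.
Step 3 — counting 7 days from September 15, 1995 (end of the 23-day waiting period, which began when the itemised statement is provided on August 23, 1995) gives a deadline of September 22, 1995; September 17, 1995 is within that limit.
Step 4 — counting 13 days from September 17, 1995 (when the termination notice is served) gives a deadline of September 30, 1995; completed September 18, 1995, before the deadline.
Step 5 — must wait 14 days from September 18, 1995 (when the dispute is referred to mediation), so not before October 2, 1995; done October 4, 1995 — permitted.
Step 6 — 19 and 64 days from October 4, 1995 (when the mediation statement is delivered) are October 23, 1995 and December 7, 1995 respectively; December 6, 1995 falls inside that range.

Yes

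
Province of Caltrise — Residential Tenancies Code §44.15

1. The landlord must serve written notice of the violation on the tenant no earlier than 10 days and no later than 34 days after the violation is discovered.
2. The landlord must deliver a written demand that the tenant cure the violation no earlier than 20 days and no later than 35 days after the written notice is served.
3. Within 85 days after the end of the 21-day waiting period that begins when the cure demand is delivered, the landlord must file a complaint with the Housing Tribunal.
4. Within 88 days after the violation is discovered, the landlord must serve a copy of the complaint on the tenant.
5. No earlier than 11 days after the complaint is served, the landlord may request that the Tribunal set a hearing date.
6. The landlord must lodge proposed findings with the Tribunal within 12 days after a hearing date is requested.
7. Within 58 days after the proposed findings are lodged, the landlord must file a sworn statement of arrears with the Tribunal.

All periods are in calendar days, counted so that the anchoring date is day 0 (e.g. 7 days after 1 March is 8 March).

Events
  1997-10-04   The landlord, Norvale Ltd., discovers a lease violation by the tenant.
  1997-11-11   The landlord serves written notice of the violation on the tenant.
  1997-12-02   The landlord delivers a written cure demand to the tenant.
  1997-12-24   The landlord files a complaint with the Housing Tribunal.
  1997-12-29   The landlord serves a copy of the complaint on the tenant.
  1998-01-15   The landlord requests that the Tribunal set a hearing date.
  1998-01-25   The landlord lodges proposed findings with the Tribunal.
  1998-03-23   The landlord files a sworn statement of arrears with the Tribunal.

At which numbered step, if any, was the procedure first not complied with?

(1) the permitted window runs from 1997-10-04 + 10 = 1997-10-14 to 1997-10-04 + 34 = 1997-11-07; 1997-11-11 is 4 days past the end of the window.
The procedure was therefore not followed at step 1.

Step 1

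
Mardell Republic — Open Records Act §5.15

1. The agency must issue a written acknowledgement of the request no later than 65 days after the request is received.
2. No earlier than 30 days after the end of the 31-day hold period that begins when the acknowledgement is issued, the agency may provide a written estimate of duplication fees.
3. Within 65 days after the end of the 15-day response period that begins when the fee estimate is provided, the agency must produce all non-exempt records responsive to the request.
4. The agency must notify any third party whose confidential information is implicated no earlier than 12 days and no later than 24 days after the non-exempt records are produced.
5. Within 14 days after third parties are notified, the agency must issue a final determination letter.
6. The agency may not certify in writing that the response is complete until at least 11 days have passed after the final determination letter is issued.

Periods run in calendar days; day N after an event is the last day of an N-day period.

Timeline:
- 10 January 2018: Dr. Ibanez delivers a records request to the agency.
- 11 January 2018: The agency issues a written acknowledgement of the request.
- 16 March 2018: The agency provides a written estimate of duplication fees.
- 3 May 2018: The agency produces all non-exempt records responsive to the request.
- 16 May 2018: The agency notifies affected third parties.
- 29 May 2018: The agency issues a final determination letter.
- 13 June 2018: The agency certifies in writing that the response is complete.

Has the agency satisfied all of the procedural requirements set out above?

Yes

Step 1 — counting 65 days from 10 January 2018 (when the request is received) gives a deadline of 16 March 2018; done 11 January 2018 — timely.
Step 2 — must wait 30 days from 11 February 2018 (end of the 31-day hold period, which began when the acknowledgement is issued on 11 January 2018), so not before 13 March 2018; 16 March 2018 is on or after that date.
Step 3 — counting 65 days from 31 March 2018 (end of the 15-day response period, which began when the fee estimate is provided on 16 March 2018) gives a deadline of 4 June 2018; completed 3 May 2018, before the deadline.
Step 4 — 12 and 24 days from 3 May 2018 (when the non-exempt records are produced) are 15 May 2018 and 27 May 2018 respectively; done 16 May 2018 — within the window.
Step 5 — counting 14 days from 16 May 2018 (when third parties are notified) gives a deadline of 30 May 2018; 29 May 2018 is within that limit.
Step 6 — must wait 11 days from 29 May 2018 (when the final determination letter is issued), so not before 9 June 2018; 13 June 2018 is on or after that date.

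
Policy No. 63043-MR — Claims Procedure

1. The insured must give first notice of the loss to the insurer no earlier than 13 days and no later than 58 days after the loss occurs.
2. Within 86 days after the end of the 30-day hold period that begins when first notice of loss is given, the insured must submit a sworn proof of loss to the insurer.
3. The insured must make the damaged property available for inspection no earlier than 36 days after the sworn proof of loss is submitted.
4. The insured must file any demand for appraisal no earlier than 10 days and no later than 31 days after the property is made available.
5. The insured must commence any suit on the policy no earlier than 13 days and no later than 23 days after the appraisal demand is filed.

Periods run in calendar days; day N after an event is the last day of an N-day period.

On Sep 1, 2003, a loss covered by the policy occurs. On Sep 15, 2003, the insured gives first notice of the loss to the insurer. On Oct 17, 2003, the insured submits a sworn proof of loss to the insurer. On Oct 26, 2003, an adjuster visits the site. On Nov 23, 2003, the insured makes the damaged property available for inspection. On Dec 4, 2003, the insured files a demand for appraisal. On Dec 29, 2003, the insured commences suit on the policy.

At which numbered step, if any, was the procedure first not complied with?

Step 5

(1) the permitted window runs from Sep 1, 2003 + 13 = Sep 14, 2003 to Sep 1, 2003 + 58 = Oct 29, 2003; Sep 15, 2003 falls inside that range.
(2) due by Oct 15, 2003 + 86 days = Jan 9, 2004; done Oct 17, 2003 — timely.
(3) permitted from Oct 17, 2003 + 36 days = Nov 22, 2003 onward; Nov 23, 2003 is on or after that date.
(4) the permitted window runs from Nov 23, 2003 + 10 = Dec 3, 2003 to Nov 23, 2003 + 31 = Dec 24, 2003; done Dec 4, 2003 — within the window.
(5) the permitted window runs from Dec 4, 2003 + 13 = Dec 17, 2003 to Dec 4, 2003 + 23 = Dec 27, 2003; done Dec 29, 2003 — 2 days after the window closed.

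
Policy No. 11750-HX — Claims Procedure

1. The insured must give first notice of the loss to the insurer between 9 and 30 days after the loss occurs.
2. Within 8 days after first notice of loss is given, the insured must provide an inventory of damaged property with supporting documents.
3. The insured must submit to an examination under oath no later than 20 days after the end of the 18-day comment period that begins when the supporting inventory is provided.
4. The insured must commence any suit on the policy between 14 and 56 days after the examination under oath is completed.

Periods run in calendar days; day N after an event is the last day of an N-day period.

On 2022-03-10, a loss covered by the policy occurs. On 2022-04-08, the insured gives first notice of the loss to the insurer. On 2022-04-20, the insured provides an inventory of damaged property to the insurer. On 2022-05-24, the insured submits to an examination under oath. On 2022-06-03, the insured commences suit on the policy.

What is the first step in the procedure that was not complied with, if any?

Step 2

Step 1 — 9 and 30 days from 2022-03-10 (when the loss occurs) are 2022-03-19 and 2022-04-09 respectively; 2022-04-08 falls inside that range.
Step 2 — counting 8 days from 2022-04-08 (when first notice of loss is given) gives a deadline of 2022-04-16; not done until 2022-04-20, 4 days after the deadline.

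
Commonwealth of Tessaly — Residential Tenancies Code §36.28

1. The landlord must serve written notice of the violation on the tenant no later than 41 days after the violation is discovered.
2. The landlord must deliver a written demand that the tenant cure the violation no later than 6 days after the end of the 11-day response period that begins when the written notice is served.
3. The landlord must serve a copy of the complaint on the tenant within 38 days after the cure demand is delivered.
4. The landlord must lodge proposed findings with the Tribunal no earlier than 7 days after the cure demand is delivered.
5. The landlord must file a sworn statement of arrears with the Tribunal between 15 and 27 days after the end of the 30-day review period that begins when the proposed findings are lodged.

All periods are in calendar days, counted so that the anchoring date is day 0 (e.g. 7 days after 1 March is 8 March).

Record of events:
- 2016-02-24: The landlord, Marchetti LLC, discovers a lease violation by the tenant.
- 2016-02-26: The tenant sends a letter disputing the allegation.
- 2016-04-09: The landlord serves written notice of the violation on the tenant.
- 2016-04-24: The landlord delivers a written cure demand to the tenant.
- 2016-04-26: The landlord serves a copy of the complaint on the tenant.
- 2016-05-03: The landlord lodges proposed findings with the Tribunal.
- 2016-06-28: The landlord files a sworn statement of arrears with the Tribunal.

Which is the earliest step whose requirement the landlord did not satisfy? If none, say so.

(1) due by 2016-02-24 + 41 days = 2016-04-05; done 2016-04-09 — 4 days late.
No need to go further; step 1 was not satisfied.

Step 1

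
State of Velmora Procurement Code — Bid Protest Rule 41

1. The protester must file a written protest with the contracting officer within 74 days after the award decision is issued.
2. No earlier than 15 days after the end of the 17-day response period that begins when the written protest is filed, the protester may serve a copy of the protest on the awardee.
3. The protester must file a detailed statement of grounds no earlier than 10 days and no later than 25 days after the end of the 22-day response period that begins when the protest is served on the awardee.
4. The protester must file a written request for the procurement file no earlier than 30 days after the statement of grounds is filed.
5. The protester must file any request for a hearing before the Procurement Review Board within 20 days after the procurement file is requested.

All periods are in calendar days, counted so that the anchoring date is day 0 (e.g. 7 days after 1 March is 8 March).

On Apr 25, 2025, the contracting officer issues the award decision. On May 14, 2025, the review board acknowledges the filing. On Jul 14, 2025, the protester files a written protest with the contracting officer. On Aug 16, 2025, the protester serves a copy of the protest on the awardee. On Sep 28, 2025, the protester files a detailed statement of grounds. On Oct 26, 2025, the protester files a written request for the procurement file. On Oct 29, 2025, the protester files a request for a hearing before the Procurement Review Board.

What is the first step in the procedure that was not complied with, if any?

Step 1 — counting 74 days from Apr 25, 2025 (when the award decision is issued) gives a deadline of Jul 8, 2025; done Jul 14, 2025 — 6 days late.

Step 1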